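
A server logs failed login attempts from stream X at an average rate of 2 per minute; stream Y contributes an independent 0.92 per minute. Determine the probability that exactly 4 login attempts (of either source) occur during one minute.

0.1634

Independent Poisson processes superpose: combined rate λ = 2 + 0.92 = 2.92 per minute.
So μ = 2.92.
P(N = 4) = e^(−2.92) · 2.92^4/4! ≈ 0.1634.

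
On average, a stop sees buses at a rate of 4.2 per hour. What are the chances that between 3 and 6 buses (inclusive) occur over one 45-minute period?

Over the interval, μ = 4.2 × 0.75 = 3.15 (a 45-minute period = 0.75 hours).
P(3 ≤ N ≤ 6) = Σ_{j=3}^{6} e^(−3.15) · 3.15^j/j! ≈ 0.5679.

0.5679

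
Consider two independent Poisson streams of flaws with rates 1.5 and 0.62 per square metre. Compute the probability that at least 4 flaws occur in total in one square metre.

0.1652

Independent Poisson processes superpose: combined rate λ = 1.5 + 0.62 = 2.12 per square metre.
So μ = 2.12.
P(N ≥ 4) = 1 − P(N ≤ 3) ≈ 0.1652.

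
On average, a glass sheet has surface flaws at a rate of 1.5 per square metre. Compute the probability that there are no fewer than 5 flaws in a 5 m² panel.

Over the interval, μ = 1.5 × 5 = 7.5 (a 5 m² panel = 5 square metres).
P(N ≥ 5) = 1 − P(N ≤ 4) = 1 − Σ_{j=0}^{4} e^(−μ) μ^j/j! ≈ 0.8679.

0.8679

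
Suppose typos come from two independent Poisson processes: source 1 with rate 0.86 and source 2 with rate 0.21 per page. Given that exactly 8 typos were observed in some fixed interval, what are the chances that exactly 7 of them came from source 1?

0.3402

Given the total, each event is independently from source 1 with probability p = λ_1/(λ_1+λ_2) = 0.86/1.07 ≈ 0.8037.
So K ~ Binomial(8, 0.86/1.07): P(K = 7) = C(8,7) · (0.86/1.07)^7 · (0.21/1.07)^1 ≈ 0.3402.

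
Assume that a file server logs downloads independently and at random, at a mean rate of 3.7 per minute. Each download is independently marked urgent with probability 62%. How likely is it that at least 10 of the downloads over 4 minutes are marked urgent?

0.4358

Thinning: the downloads that are marked urgent themselves form a Poisson process with rate 0.62 × 3.7 = 2.294 per minute.
Over the interval, μ = 2.294 × 4 = 9.176 (4 minutes).
P(N ≥ 10) = 1 − P(N ≤ 9) ≈ 0.4358.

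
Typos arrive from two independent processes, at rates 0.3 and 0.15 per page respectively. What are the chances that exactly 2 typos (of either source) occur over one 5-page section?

Independent Poisson processes superpose: combined rate λ = 0.3 + 0.15 = 0.45 per page.
Over the interval, μ = 0.45 × 5 = 2.25 (a 5-page section = 5 pages).
P(N = 2) = e^(−2.25) · 2.25^2/2! ≈ 0.2668.

0.2668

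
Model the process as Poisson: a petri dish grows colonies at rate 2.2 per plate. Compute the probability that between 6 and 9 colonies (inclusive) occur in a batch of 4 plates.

Over the interval, μ = 2.2 × 4 = 8.8 (a batch of 4 plates = 4 plates).
P(6 ≤ N ≤ 9) = Σ_{j=6}^{9} e^(−8.8) · 8.8^j/j! ≈ 0.4854.

0.4854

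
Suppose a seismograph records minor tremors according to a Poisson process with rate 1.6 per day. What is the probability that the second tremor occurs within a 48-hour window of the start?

Over the interval, μ = 1.6 × 2 = 3.2 (a 48-hour window = 2 days).
The second arrival falls in the interval iff at least 2 events occur there: P(S_2 ≤ t) = P(N ≥ 2) = 1 − P(N ≤ 1) ≈ 0.8288.

0.8288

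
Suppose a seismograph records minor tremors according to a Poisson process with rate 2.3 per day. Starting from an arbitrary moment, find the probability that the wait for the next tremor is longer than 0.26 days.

0.5499

The wait for the next event is exponential with rate λ = 2.3 per day.
P(T > 0.26) = e^(−λt) = e^(−2.3 × 0.26) = e^(−0.598) ≈ 0.5499.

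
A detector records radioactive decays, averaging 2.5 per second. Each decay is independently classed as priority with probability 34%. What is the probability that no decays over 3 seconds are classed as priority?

Thinning: the decays that are classed as priority themselves form a Poisson process with rate 0.34 × 2.5 = 0.85 per second.
Over the interval, μ = 0.85 × 3 = 2.55 (3 seconds).
P(N = 0) = e^(−2.55) · 2.55^0/0! ≈ 0.0781.

0.0781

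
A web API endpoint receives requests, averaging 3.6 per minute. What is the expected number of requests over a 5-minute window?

18

E[N] = λt = 3.6 × 5 = 18 (a 5-minute window = 5 minutes).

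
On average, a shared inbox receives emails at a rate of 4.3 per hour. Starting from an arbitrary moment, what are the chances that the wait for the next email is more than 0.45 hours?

0.1444

The wait for the next event is exponential with rate λ = 4.3 per hour.
P(T > 0.45) = e^(−λt) = e^(−4.3 × 0.45) = e^(−1.935) ≈ 0.1444.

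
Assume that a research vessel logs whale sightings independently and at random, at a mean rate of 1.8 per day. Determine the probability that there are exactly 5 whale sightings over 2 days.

Over the interval, μ = 1.8 × 2 = 3.6 (2 days).
P(N = 5) = e^(−μ) μ^5/5! = e^(−3.6) · 3.6^5/120 ≈ 0.1377.

0.1377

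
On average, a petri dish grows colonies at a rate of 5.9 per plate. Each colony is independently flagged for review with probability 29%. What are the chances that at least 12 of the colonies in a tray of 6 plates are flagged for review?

0.3338

Thinning: the colonies that are flagged for review themselves form a Poisson process with rate 0.29 × 5.9 = 1.711 per plate.
Over the interval, μ = 1.711 × 6 = 10.266 (a tray of 6 plates = 6 plates).
P(N ≥ 12) = 1 − P(N ≤ 11) ≈ 0.3338.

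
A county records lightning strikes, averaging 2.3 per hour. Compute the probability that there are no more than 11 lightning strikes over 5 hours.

0.5198

Over the interval, μ = 2.3 × 5 = 11.5 (5 hours).
P(N ≤ 11) = Σ_{j=0}^{11} e^(−μ) μ^j/j! ≈ 0.5198.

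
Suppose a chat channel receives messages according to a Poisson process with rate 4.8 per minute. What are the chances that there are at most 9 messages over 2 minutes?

0.5089

Over the interval, μ = 4.8 × 2 = 9.6 (2 minutes).
P(N ≤ 9) = Σ_{j=0}^{9} e^(−μ) μ^j/j! ≈ 0.5089.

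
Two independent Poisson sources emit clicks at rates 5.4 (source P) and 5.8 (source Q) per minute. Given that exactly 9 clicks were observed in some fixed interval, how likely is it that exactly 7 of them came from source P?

0.0585

Given the total, each event is independently from source P with probability p = λ_P/(λ_P+λ_Q) = 5.4/11.2 ≈ 0.4821.
So K ~ Binomial(9, 5.4/11.2): P(K = 7) = C(9,7) · (5.4/11.2)^7 · (5.8/11.2)^2 ≈ 0.0585.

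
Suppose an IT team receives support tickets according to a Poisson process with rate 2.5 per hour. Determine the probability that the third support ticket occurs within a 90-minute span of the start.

Over the interval, μ = 2.5 × 1.5 = 3.75 (a 90-minute span = 1.5 hours).
The third arrival falls in the interval iff at least 3 events occur there: P(S_3 ≤ t) = P(N ≥ 3) = 1 − P(N ≤ 2) ≈ 0.7229.

0.7229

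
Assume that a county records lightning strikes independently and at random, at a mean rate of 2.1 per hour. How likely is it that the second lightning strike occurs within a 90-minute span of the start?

0.8222

Over the interval, μ = 2.1 × 1.5 = 3.15 (a 90-minute span = 1.5 hours).
The second arrival falls in the interval iff at least 2 events occur there: P(S_2 ≤ t) = P(N ≥ 2) = 1 − P(N ≤ 1) ≈ 0.8222.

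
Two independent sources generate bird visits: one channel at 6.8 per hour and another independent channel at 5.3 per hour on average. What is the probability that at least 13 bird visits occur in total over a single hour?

Independent Poisson processes superpose: combined rate λ = 6.8 + 5.3 = 12.1 per hour.
So μ = 12.1.
P(N ≥ 13) = 1 − P(N ≤ 12) ≈ 0.4355.

0.4355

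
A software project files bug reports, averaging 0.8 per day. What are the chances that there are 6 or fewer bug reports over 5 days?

Over the interval, μ = 0.8 × 5 = 4 (5 days).
P(N ≤ 6) = Σ_{j=0}^{6} e^(−μ) μ^j/j! ≈ 0.8893.

0.8893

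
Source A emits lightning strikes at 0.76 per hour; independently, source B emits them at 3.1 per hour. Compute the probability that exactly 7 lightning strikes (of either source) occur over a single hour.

Independent Poisson processes superpose: combined rate λ = 0.76 + 3.1 = 3.86 per hour.
So μ = 3.86.
P(N = 7) = e^(−3.86) · 3.86^7/7! ≈ 0.0534.

0.0534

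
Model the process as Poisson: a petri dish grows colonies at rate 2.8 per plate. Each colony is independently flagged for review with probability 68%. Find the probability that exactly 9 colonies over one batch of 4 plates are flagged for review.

0.1170

Thinning: the colonies that are flagged for review themselves form a Poisson process with rate 0.68 × 2.8 = 1.904 per plate.
Over the interval, μ = 1.904 × 4 = 7.616 (a batch of 4 plates = 4 plates).
P(N = 9) = e^(−7.616) · 7.616^9/9! ≈ 0.1170.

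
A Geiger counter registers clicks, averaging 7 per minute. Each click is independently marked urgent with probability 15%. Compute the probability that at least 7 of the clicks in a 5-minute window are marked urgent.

0.2752

Thinning: the clicks that are marked urgent themselves form a Poisson process with rate 0.15 × 7 = 1.05 per minute.
Over the interval, μ = 1.05 × 5 = 5.25 (a 5-minute window = 5 minutes).
P(N ≥ 7) = 1 − P(N ≤ 6) ≈ 0.2752.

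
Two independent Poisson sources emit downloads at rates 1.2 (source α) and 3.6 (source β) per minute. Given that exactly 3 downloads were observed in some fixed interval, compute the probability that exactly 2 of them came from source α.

0.1406

Given the total, each event is independently from source α with probability p = λ_α/(λ_α+λ_β) = 1.2/4.8 = 0.2500.
So K ~ Binomial(3, 1.2/4.8): P(K = 2) = C(3,2) · (1.2/4.8)^2 · (3.6/4.8)^1 ≈ 0.1406.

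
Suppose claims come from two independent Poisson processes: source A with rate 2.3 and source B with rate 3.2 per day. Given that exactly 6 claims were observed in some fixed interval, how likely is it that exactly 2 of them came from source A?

0.3006

Given the total, each event is independently from source A with probability p = λ_A/(λ_A+λ_B) = 2.3/5.5 ≈ 0.4182.
So K ~ Binomial(6, 2.3/5.5): P(K = 2) = C(6,2) · (2.3/5.5)^2 · (3.2/5.5)^4 ≈ 0.3006.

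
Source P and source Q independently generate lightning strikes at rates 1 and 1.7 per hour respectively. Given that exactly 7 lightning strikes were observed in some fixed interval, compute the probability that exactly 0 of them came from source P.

Given the total, each event is independently from source P with probability p = λ_P/(λ_P+λ_Q) = 1/2.7 ≈ 0.3704.
So K ~ Binomial(7, 1/2.7): P(K = 0) = C(7,0) · (1/2.7)^0 · (1.7/2.7)^7 ≈ 0.0392.

0.0392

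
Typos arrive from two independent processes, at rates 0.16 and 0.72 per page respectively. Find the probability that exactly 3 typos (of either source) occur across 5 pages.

0.1743

Independent Poisson processes superpose: combined rate λ = 0.16 + 0.72 = 0.88 per page.
Over the interval, μ = 0.88 × 5 = 4.4 (5 pages).
P(N = 3) = e^(−4.4) · 4.4^3/3! ≈ 0.1743.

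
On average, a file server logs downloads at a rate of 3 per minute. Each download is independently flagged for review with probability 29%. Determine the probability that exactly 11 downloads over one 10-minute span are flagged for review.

Thinning: the downloads that are flagged for review themselves form a Poisson process with rate 0.29 × 3 = 0.87 per minute.
Over the interval, μ = 0.87 × 10 = 8.7 (a 10-minute span = 10 minutes).
P(N = 11) = e^(−8.7) · 8.7^11/11! ≈ 0.0902.

0.0902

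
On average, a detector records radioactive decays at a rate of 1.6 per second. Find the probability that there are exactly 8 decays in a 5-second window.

0.1396

Over the interval, μ = 1.6 × 5 = 8 (a 5-second window = 5 seconds).
P(N = 8) = e^(−μ) μ^8/8! = e^(−8) · 8^8/40320 ≈ 0.1396.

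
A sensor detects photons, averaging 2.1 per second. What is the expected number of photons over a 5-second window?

E[N] = λt = 2.1 × 5 = 10.5 (a 5-second window = 5 seconds).

10.5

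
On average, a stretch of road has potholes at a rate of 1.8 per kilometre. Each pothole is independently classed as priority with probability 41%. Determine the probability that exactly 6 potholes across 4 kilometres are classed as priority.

0.0480

Thinning: the potholes that are classed as priority themselves form a Poisson process with rate 0.41 × 1.8 = 0.738 per kilometre.
Over the interval, μ = 0.738 × 4 = 2.952 (4 kilometres).
P(N = 6) = e^(−2.952) · 2.952^6/6! ≈ 0.0480.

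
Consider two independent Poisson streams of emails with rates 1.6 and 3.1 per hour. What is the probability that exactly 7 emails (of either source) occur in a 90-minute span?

0.1490

Independent Poisson processes superpose: combined rate λ = 1.6 + 3.1 = 4.7 per hour.
Over the interval, μ = 4.7 × 1.5 = 7.05 (a 90-minute span = 1.5 hours).
P(N = 7) = e^(−7.05) · 7.05^7/7! ≈ 0.1490.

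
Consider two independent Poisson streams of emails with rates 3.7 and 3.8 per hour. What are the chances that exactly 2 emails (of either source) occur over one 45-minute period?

0.0571

Independent Poisson processes superpose: combined rate λ = 3.7 + 3.8 = 7.5 per hour.
Over the interval, μ = 7.5 × 0.75 = 5.625 (a 45-minute period = 0.75 hours).
P(N = 2) = e^(−5.625) · 5.625^2/2! ≈ 0.0571.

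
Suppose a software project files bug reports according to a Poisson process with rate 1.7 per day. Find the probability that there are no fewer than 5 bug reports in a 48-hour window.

0.2558

Over the interval, μ = 1.7 × 2 = 3.4 (a 48-hour window = 2 days).
P(N ≥ 5) = 1 − P(N ≤ 4) = 1 − Σ_{j=0}^{4} e^(−μ) μ^j/j! ≈ 0.2558.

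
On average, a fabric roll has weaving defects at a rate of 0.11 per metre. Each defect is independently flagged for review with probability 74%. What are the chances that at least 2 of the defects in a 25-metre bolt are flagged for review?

Thinning: the defects that are flagged for review themselves form a Poisson process with rate 0.74 × 0.11 = 0.0814 per metre.
Over the interval, μ = 0.0814 × 25 = 2.035 (a 25-metre bolt = 25 metres).
P(N ≥ 2) = 1 − P(N ≤ 1) ≈ 0.6034.

0.6034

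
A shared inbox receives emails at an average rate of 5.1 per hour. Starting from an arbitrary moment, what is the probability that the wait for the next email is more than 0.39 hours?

The wait for the next event is exponential with rate λ = 5.1 per hour.
P(T > 0.39) = e^(−λt) = e^(−5.1 × 0.39) = e^(−1.989) ≈ 0.1368.

0.1368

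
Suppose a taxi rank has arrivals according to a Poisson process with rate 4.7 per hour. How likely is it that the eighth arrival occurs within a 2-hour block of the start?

0.7208

Over the interval, μ = 4.7 × 2 = 9.4 (a 2-hour block = 2 hours).
The eighth arrival falls in the interval iff at least 8 events occur there: P(S_8 ≤ t) = P(N ≥ 8) = 1 − P(N ≤ 7) ≈ 0.7208.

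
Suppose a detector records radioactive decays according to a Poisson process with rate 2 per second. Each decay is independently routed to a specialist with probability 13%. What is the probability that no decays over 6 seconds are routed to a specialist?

0.2101

Thinning: the decays that are routed to a specialist themselves form a Poisson process with rate 0.13 × 2 = 0.26 per second.
Over the interval, μ = 0.26 × 6 = 1.56 (6 seconds).
P(N = 0) = e^(−1.56) · 1.56^0/0! ≈ 0.2101.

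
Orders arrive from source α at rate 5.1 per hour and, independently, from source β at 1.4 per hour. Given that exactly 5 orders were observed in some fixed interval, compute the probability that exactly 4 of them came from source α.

Given the total, each event is independently from source α with probability p = λ_α/(λ_α+λ_β) = 5.1/6.5 ≈ 0.7846.
So K ~ Binomial(5, 5.1/6.5): P(K = 4) = C(5,4) · (5.1/6.5)^4 · (1.4/6.5)^1 ≈ 0.4081.

0.4081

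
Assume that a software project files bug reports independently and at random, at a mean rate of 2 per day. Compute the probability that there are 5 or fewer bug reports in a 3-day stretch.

Over the interval, μ = 2 × 3 = 6 (a 3-day stretch = 3 days).
P(N ≤ 5) = Σ_{j=0}^{5} e^(−μ) μ^j/j! ≈ 0.4457.

0.4457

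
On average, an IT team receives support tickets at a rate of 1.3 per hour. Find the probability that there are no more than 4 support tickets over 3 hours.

Over the interval, μ = 1.3 × 3 = 3.9 (3 hours).
P(N ≤ 4) = Σ_{j=0}^{4} e^(−μ) μ^j/j! ≈ 0.6484.

0.6484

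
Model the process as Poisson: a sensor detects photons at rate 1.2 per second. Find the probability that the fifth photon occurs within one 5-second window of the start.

Over the interval, μ = 1.2 × 5 = 6 (a 5-second window = 5 seconds).
The fifth arrival falls in the interval iff at least 5 events occur there: P(S_5 ≤ t) = P(N ≥ 5) = 1 − P(N ≤ 4) ≈ 0.7149.

0.7149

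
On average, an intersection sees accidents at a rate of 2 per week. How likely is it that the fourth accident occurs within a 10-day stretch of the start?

0.3208

Over the interval, μ = 2 × 10/7 ≈ 2.85714 (a 10-day stretch = 10/7 weeks).
The fourth arrival falls in the interval iff at least 4 events occur there: P(S_4 ≤ t) = P(N ≥ 4) = 1 − P(N ≤ 3) ≈ 0.3208.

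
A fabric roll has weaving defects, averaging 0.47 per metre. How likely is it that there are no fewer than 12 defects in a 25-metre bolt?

0.5095

Over the interval, μ = 0.47 × 25 = 11.75 (a 25-metre bolt = 25 metres).
P(N ≥ 12) = 1 − P(N ≤ 11) = 1 − Σ_{j=0}^{11} e^(−μ) μ^j/j! ≈ 0.5095.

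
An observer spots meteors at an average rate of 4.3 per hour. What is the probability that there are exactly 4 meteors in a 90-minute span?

0.1140

Over the interval, μ = 4.3 × 1.5 = 6.45 (a 90-minute span = 1.5 hours).
P(N = 4) = e^(−μ) μ^4/4! = e^(−6.45) · 6.45^4/24 ≈ 0.1140.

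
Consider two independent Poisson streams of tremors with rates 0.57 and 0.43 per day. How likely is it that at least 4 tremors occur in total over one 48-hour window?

Independent Poisson processes superpose: combined rate λ = 0.57 + 0.43 = 1 per day.
Over the interval, μ = 1 × 2 = 2 (a 48-hour window = 2 days).
P(N ≥ 4) = 1 − P(N ≤ 3) ≈ 0.1429.

0.1429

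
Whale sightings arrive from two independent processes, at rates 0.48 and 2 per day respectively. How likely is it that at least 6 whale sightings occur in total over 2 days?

0.3770

Independent Poisson processes superpose: combined rate λ = 0.48 + 2 = 2.48 per day.
Over the interval, μ = 2.48 × 2 = 4.96 (2 days).
P(N ≥ 6) = 1 − P(N ≤ 5) ≈ 0.3770.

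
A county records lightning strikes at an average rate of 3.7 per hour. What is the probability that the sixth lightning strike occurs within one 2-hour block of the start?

0.7474

Over the interval, μ = 3.7 × 2 = 7.4 (a 2-hour block = 2 hours).
The sixth arrival falls in the interval iff at least 6 events occur there: P(S_6 ≤ t) = P(N ≥ 6) = 1 − P(N ≤ 5) ≈ 0.7474.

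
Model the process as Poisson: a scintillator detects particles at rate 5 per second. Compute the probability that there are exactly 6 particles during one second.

0.1462

With mean μ = 5 per second,
P(N = 6) = e^(−μ) μ^6/6! = e^(−5) · 5^6/720 ≈ 0.1462.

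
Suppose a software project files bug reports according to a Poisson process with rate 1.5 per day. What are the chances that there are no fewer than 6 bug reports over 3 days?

0.2971

Over the interval, μ = 1.5 × 3 = 4.5 (3 days).
P(N ≥ 6) = 1 − P(N ≤ 5) = 1 − Σ_{j=0}^{5} e^(−μ) μ^j/j! ≈ 0.2971.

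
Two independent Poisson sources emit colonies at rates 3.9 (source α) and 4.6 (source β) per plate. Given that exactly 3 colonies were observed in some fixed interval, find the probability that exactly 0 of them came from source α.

0.1585

Given the total, each event is independently from source α with probability p = λ_α/(λ_α+λ_β) = 3.9/8.5 ≈ 0.4588.
So K ~ Binomial(3, 3.9/8.5): P(K = 0) = C(3,0) · (3.9/8.5)^0 · (4.6/8.5)^3 ≈ 0.1585.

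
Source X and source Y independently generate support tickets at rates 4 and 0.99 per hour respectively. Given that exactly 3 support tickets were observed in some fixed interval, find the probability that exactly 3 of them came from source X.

Given the total, each event is independently from source X with probability p = λ_X/(λ_X+λ_Y) = 4/4.99 ≈ 0.8016.
So K ~ Binomial(3, 4/4.99): P(K = 3) = C(3,3) · (4/4.99)^3 · (0.99/4.99)^0 ≈ 0.5151.

0.5151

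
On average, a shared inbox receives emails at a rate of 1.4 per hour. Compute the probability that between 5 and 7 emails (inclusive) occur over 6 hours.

0.3197

Over the interval, μ = 1.4 × 6 = 8.4 (6 hours).
P(5 ≤ N ≤ 7) = Σ_{j=5}^{7} e^(−8.4) · 8.4^j/j! ≈ 0.3197.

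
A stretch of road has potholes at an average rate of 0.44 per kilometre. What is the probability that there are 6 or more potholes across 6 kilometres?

Over the interval, μ = 0.44 × 6 = 2.64 (6 kilometres).
P(N ≥ 6) = 1 − P(N ≤ 5) = 1 − Σ_{j=0}^{5} e^(−μ) μ^j/j! ≈ 0.0520.

0.0520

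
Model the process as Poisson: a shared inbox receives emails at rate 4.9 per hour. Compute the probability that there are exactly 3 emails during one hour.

0.1460

With mean μ = 4.9 per hour,
P(N = 3) = e^(−μ) μ^3/3! = e^(−4.9) · 4.9^3/6 ≈ 0.1460.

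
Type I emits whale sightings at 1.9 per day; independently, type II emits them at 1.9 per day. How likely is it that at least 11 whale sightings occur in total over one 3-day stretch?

0.5869

Independent Poisson processes superpose: combined rate λ = 1.9 + 1.9 = 3.8 per day.
Over the interval, μ = 3.8 × 3 = 11.4 (a 3-day stretch = 3 days).
P(N ≥ 11) = 1 − P(N ≤ 10) ≈ 0.5869.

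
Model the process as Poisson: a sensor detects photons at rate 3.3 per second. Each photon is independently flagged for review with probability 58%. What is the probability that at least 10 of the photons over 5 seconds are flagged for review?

Thinning: the photons that are flagged for review themselves form a Poisson process with rate 0.58 × 3.3 = 1.914 per second.
Over the interval, μ = 1.914 × 5 = 9.57 (5 seconds).
P(N ≥ 10) = 1 − P(N ≤ 9) ≈ 0.4873.

0.4873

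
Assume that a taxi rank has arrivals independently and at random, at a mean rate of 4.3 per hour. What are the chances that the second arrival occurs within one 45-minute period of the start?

Over the interval, μ = 4.3 × 0.75 = 3.225 (a 45-minute period = 0.75 hours).
The second arrival falls in the interval iff at least 2 events occur there: P(S_2 ≤ t) = P(N ≥ 2) = 1 − P(N ≤ 1) ≈ 0.8320.

0.8320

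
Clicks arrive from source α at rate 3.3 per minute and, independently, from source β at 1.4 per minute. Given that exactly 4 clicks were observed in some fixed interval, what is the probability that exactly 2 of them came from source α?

0.2624

Given the total, each event is independently from source α with probability p = λ_α/(λ_α+λ_β) = 3.3/4.7 ≈ 0.7021.
So K ~ Binomial(4, 3.3/4.7): P(K = 2) = C(4,2) · (3.3/4.7)^2 · (1.4/4.7)^2 ≈ 0.2624.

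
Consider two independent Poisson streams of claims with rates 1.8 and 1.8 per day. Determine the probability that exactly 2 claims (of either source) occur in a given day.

Independent Poisson processes superpose: combined rate λ = 1.8 + 1.8 = 3.6 per day.
So μ = 3.6.
P(N = 2) = e^(−3.6) · 3.6^2/2! ≈ 0.1771.

0.1771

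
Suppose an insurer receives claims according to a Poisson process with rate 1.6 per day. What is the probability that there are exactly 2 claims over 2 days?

0.2087

Over the interval, μ = 1.6 × 2 = 3.2 (2 days).
P(N = 2) = e^(−μ) μ^2/2! = e^(−3.2) · 3.2^2/2 ≈ 0.2087.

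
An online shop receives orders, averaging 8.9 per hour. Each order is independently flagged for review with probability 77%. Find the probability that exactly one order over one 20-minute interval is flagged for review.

0.2326

Thinning: the orders that are flagged for review themselves form a Poisson process with rate 0.77 × 8.9 = 6.853 per hour.
Over the interval, μ = 6.853 × 1/3 ≈ 2.28433 (a 20-minute interval = 1/3 hours).
P(N = 1) = e^(−2.28433) · 2.28433^1/1! ≈ 0.2326.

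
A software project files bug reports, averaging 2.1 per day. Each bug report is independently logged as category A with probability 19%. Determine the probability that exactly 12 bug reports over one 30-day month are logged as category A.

Thinning: the bug reports that are logged as category A themselves form a Poisson process with rate 0.19 × 2.1 = 0.399 per day.
Over the interval, μ = 0.399 × 30 = 11.97 (a 30-day month = 30 days).
P(N = 12) = e^(−11.97) · 11.97^12/12! ≈ 0.1144.

0.1144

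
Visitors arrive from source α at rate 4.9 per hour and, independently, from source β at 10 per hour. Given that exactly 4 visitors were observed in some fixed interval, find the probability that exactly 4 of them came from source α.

Given the total, each event is independently from source α with probability p = λ_α/(λ_α+λ_β) = 4.9/14.9 ≈ 0.3289.
So K ~ Binomial(4, 4.9/14.9): P(K = 4) = C(4,4) · (4.9/14.9)^4 · (10/14.9)^0 ≈ 0.0117.

0.0117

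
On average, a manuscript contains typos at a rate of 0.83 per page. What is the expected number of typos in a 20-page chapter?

16.6

E[N] = λt = 0.83 × 20 = 16.6 (a 20-page chapter = 20 pages).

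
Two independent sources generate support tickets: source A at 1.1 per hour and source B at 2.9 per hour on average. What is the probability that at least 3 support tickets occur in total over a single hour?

Independent Poisson processes superpose: combined rate λ = 1.1 + 2.9 = 4 per hour.
So μ = 4.
P(N ≥ 3) = 1 − P(N ≤ 2) ≈ 0.7619.

0.7619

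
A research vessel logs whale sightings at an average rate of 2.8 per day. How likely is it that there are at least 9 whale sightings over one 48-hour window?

0.1143

Over the interval, μ = 2.8 × 2 = 5.6 (a 48-hour window = 2 days).
P(N ≥ 9) = 1 − P(N ≤ 8) = 1 − Σ_{j=0}^{8} e^(−μ) μ^j/j! ≈ 0.1143.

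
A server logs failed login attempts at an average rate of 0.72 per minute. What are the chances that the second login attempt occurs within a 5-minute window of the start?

0.8743

Over the interval, μ = 0.72 × 5 = 3.6 (a 5-minute window = 5 minutes).
The second arrival falls in the interval iff at least 2 events occur there: P(S_2 ≤ t) = P(N ≥ 2) = 1 − P(N ≤ 1) ≈ 0.8743.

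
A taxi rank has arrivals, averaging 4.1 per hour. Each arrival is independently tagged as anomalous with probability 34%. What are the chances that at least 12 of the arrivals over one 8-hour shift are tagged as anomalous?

0.4389

Thinning: the arrivals that are tagged as anomalous themselves form a Poisson process with rate 0.34 × 4.1 = 1.394 per hour.
Over the interval, μ = 1.394 × 8 = 11.152 (an 8-hour shift = 8 hours).
P(N ≥ 12) = 1 − P(N ≤ 11) ≈ 0.4389.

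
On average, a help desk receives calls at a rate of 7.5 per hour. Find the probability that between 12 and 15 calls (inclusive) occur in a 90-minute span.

0.3440

Over the interval, μ = 7.5 × 1.5 = 11.25 (a 90-minute span = 1.5 hours).
P(12 ≤ N ≤ 15) = Σ_{j=12}^{15} e^(−11.25) · 11.25^j/j! ≈ 0.3440.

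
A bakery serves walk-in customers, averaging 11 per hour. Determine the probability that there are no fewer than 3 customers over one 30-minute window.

0.9116

Over the interval, μ = 11 × 0.5 = 5.5 (a 30-minute window = 0.5 hours).
P(N ≥ 3) = 1 − P(N ≤ 2) = 1 − Σ_{j=0}^{2} e^(−μ) μ^j/j! ≈ 0.9116.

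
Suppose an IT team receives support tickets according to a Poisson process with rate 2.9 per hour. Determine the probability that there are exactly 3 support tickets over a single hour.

0.2237

With mean μ = 2.9 per hour,
P(N = 3) = e^(−μ) μ^3/3! = e^(−2.9) · 2.9^3/6 ≈ 0.2237.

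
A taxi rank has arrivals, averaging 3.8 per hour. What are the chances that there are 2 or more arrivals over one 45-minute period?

0.7773

Over the interval, μ = 3.8 × 0.75 = 2.85 (a 45-minute period = 0.75 hours).
P(N ≥ 2) = 1 − P(N ≤ 1) = 1 − Σ_{j=0}^{1} e^(−μ) μ^j/j! ≈ 0.7773.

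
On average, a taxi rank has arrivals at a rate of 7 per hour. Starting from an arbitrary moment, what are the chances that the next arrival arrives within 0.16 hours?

Inter-arrival times are exponential with rate λ = 7 per hour.
P(T ≤ 0.16) = 1 − e^(−λt) = 1 − e^(−7 × 0.16) = 1 − e^(−1.12) ≈ 0.6737.

0.6737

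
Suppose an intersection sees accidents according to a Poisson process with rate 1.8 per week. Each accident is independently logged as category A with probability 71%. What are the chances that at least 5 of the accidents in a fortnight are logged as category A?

Thinning: the accidents that are logged as category A themselves form a Poisson process with rate 0.71 × 1.8 = 1.278 per week.
Over the interval, μ = 1.278 × 2 = 2.556 (a fortnight = 2 weeks).
P(N ≥ 5) = 1 − P(N ≤ 4) ≈ 0.1164.

0.1164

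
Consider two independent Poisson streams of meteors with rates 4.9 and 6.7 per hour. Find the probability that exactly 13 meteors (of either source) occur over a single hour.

Independent Poisson processes superpose: combined rate λ = 4.9 + 6.7 = 11.6 per hour.
So μ = 11.6.
P(N = 13) = e^(−11.6) · 11.6^13/13! ≈ 0.1014.

0.1014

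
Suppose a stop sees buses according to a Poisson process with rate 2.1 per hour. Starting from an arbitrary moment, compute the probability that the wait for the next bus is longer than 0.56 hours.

The wait for the next event is exponential with rate λ = 2.1 per hour.
P(T > 0.56) = e^(−λt) = e^(−2.1 × 0.56) = e^(−1.176) ≈ 0.3085.

0.3085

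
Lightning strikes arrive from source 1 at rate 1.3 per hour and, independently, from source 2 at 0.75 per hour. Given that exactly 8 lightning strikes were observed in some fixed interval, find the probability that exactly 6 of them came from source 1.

Given the total, each event is independently from source 1 with probability p = λ_1/(λ_1+λ_2) = 1.3/2.05 ≈ 0.6341.
So K ~ Binomial(8, 1.3/2.05): P(K = 6) = C(8,6) · (1.3/2.05)^6 · (0.75/2.05)^2 ≈ 0.2437.

0.2437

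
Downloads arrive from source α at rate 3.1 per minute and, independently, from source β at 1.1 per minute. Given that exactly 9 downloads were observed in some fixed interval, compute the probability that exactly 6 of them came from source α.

Given the total, each event is independently from source α with probability p = λ_α/(λ_α+λ_β) = 3.1/4.2 ≈ 0.7381.
So K ~ Binomial(9, 3.1/4.2): P(K = 6) = C(9,6) · (3.1/4.2)^6 · (1.1/4.2)^3 ≈ 0.2440.

0.2440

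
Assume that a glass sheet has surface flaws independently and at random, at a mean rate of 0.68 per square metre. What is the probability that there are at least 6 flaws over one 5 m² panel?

Over the interval, μ = 0.68 × 5 = 3.4 (a 5 m² panel = 5 square metres).
P(N ≥ 6) = 1 − P(N ≤ 5) = 1 − Σ_{j=0}^{5} e^(−μ) μ^j/j! ≈ 0.1295.

0.1295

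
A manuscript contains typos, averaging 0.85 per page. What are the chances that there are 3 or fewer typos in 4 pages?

Over the interval, μ = 0.85 × 4 = 3.4 (4 pages).
P(N ≤ 3) = Σ_{j=0}^{3} e^(−μ) μ^j/j! ≈ 0.5584.

0.5584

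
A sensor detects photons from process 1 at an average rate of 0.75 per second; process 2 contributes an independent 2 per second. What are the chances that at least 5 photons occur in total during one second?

0.1446

Independent Poisson processes superpose: combined rate λ = 0.75 + 2 = 2.75 per second.
So μ = 2.75.
P(N ≥ 5) = 1 − P(N ≤ 4) ≈ 0.1446.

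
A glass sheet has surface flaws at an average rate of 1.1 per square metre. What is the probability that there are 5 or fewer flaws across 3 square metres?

0.8829

Over the interval, μ = 1.1 × 3 = 3.3 (3 square metres).
P(N ≤ 5) = Σ_{j=0}^{5} e^(−μ) μ^j/j! ≈ 0.8829.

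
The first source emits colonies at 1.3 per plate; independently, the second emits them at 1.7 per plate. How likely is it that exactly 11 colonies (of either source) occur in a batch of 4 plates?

Independent Poisson processes superpose: combined rate λ = 1.3 + 1.7 = 3 per plate.
Over the interval, μ = 3 × 4 = 12 (a batch of 4 plates = 4 plates).
P(N = 11) = e^(−12) · 12^11/11! ≈ 0.1144.

0.1144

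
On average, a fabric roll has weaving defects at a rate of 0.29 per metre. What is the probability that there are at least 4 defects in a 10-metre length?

0.3304

Over the interval, μ = 0.29 × 10 = 2.9 (a 10-metre length = 10 metres).
P(N ≥ 4) = 1 − P(N ≤ 3) = 1 − Σ_{j=0}^{3} e^(−μ) μ^j/j! ≈ 0.3304.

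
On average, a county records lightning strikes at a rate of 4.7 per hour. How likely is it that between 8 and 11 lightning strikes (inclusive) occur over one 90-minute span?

Over the interval, μ = 4.7 × 1.5 = 7.05 (a 90-minute span = 1.5 hours).
P(8 ≤ N ≤ 11) = Σ_{j=8}^{11} e^(−7.05) · 7.05^j/j! ≈ 0.3531.

0.3531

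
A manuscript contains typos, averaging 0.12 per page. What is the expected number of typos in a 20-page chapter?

2.4

E[N] = λt = 0.12 × 20 = 2.4 (a 20-page chapter = 20 pages).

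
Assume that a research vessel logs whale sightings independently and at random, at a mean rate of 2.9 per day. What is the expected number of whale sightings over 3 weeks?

E[N] = λt = 2.9 × 21 = 60.9 (3 weeks = 21 days).

60.9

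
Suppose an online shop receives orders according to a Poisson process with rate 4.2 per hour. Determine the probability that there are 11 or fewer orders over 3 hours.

0.3950

Over the interval, μ = 4.2 × 3 = 12.6 (3 hours).
P(N ≤ 11) = Σ_{j=0}^{11} e^(−μ) μ^j/j! ≈ 0.3950.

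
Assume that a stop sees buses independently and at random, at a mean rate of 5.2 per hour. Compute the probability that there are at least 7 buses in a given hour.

0.2676

With mean μ = 5.2 per hour,
P(N ≥ 7) = 1 − P(N ≤ 6) = 1 − Σ_{j=0}^{6} e^(−μ) μ^j/j! ≈ 0.2676.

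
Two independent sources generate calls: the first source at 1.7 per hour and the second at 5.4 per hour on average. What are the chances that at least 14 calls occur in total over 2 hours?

Independent Poisson processes superpose: combined rate λ = 1.7 + 5.4 = 7.1 per hour.
Over the interval, μ = 7.1 × 2 = 14.2 (2 hours).
P(N ≥ 14) = 1 − P(N ≤ 13) ≈ 0.5566.

0.5566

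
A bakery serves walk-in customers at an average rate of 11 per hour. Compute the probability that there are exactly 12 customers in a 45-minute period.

Over the interval, μ = 11 × 0.75 = 8.25 (a 45-minute period = 0.75 hours).
P(N = 12) = e^(−μ) μ^12/12! = e^(−8.25) · 8.25^12/479001600 ≈ 0.0542.

0.0542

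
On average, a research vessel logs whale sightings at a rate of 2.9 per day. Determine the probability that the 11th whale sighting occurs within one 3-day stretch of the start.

Over the interval, μ = 2.9 × 3 = 8.7 (a 3-day stretch = 3 days).
The 11th arrival falls in the interval iff at least 11 events occur there: P(S_11 ≤ t) = P(N ≥ 11) = 1 − P(N ≤ 10) ≈ 0.2591.

0.2591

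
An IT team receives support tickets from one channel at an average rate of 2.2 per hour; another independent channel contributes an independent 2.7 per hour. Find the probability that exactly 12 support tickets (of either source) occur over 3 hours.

Independent Poisson processes superpose: combined rate λ = 2.2 + 2.7 = 4.9 per hour.
Over the interval, μ = 4.9 × 3 = 14.7 (3 hours).
P(N = 12) = e^(−14.7) · 14.7^12/12! ≈ 0.0878.

0.0878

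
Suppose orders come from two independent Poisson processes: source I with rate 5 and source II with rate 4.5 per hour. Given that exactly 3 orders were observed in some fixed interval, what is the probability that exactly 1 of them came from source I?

Given the total, each event is independently from source I with probability p = λ_I/(λ_I+λ_II) = 5/9.5 ≈ 0.5263.
So K ~ Binomial(3, 5/9.5): P(K = 1) = C(3,1) · (5/9.5)^1 · (4.5/9.5)^2 ≈ 0.3543.

0.3543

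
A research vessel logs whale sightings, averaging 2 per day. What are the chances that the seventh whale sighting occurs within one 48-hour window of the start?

0.1107

Over the interval, μ = 2 × 2 = 4 (a 48-hour window = 2 days).
The seventh arrival falls in the interval iff at least 7 events occur there: P(S_7 ≤ t) = P(N ≥ 7) = 1 − P(N ≤ 6) ≈ 0.1107.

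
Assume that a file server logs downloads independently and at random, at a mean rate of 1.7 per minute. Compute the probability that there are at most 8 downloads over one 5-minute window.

Over the interval, μ = 1.7 × 5 = 8.5 (a 5-minute window = 5 minutes).
P(N ≤ 8) = Σ_{j=0}^{8} e^(−μ) μ^j/j! ≈ 0.5231.

0.5231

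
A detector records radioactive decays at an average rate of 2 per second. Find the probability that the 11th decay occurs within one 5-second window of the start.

Over the interval, μ = 2 × 5 = 10 (a 5-second window = 5 seconds).
The 11th arrival falls in the interval iff at least 11 events occur there: P(S_11 ≤ t) = P(N ≥ 11) = 1 − P(N ≤ 10) ≈ 0.4170.

0.4170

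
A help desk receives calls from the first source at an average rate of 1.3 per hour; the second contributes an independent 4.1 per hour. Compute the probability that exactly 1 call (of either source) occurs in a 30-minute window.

Independent Poisson processes superpose: combined rate λ = 1.3 + 4.1 = 5.4 per hour.
Over the interval, μ = 5.4 × 0.5 = 2.7 (a 30-minute window = 0.5 hours).
P(N = 1) = e^(−2.7) · 2.7^1/1! ≈ 0.1815.

0.1815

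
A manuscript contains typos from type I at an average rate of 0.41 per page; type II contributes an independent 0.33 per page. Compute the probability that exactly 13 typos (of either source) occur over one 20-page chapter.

0.0981

Independent Poisson processes superpose: combined rate λ = 0.41 + 0.33 = 0.74 per page.
Over the interval, μ = 0.74 × 20 = 14.8 (a 20-page chapter = 20 pages).
P(N = 13) = e^(−14.8) · 14.8^13/13! ≈ 0.0981.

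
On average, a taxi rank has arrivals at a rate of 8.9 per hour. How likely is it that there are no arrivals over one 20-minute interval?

0.0515

Over the interval, μ = 8.9 × 1/3 ≈ 2.96667 (a 20-minute interval = 1/3 hours).
P(N = 0) = e^(−μ) μ^0/0! = e^(−2.96667) · 2.96667^0/1 ≈ 0.0515.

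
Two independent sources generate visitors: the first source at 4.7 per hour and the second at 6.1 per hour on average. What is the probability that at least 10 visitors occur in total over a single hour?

Independent Poisson processes superpose: combined rate λ = 4.7 + 6.1 = 10.8 per hour.
So μ = 10.8.
P(N ≥ 10) = 1 − P(N ≤ 9) ≈ 0.6374.

0.6374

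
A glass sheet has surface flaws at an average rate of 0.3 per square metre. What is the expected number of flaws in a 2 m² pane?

0.6

E[N] = λt = 0.3 × 2 = 0.6 (a 2 m² pane = 2 square metres).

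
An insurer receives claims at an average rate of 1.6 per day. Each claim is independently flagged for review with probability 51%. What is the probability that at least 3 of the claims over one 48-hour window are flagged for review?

Thinning: the claims that are flagged for review themselves form a Poisson process with rate 0.51 × 1.6 = 0.816 per day.
Over the interval, μ = 0.816 × 2 = 1.632 (a 48-hour window = 2 days).
P(N ≥ 3) = 1 − P(N ≤ 2) ≈ 0.2249.

0.2249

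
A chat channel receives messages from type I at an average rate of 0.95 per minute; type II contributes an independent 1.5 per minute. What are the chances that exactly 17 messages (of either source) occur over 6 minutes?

Independent Poisson processes superpose: combined rate λ = 0.95 + 1.5 = 2.45 per minute.
Over the interval, μ = 2.45 × 6 = 14.7 (6 minutes).
P(N = 17) = e^(−14.7) · 14.7^17/17! ≈ 0.0811.

0.0811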